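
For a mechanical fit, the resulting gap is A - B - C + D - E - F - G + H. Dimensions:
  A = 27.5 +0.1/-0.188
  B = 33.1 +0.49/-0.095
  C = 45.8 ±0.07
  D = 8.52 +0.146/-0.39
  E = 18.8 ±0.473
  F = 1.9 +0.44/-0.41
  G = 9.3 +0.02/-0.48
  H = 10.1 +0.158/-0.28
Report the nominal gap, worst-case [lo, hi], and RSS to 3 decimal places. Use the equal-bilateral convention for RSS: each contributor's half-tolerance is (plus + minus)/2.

Stack each dimension's contribution:
  +A: nom +27.500 → Σnom=27.500; wc +0.100/-0.188 → slack +0.100/-0.188; half-tol=0.144, Σhalf²=0.020736
  -B: nom -33.100 → Σnom=-5.600; wc +0.095/-0.490 → slack +0.195/-0.678; half-tol=0.292, Σhalf²=0.106292
  -C: nom -45.800 → Σnom=-51.400; wc +0.070/-0.070 → slack +0.265/-0.748; half-tol=0.070, Σhalf²=0.111192
  +D: nom +8.520 → Σnom=-42.880; wc +0.146/-0.390 → slack +0.411/-1.138; half-tol=0.268, Σhalf²=0.183016
  -E: nom -18.800 → Σnom=-61.680; wc +0.473/-0.473 → slack +0.884/-1.611; half-tol=0.473, Σhalf²=0.406745
  -F: nom -1.900 → Σnom=-63.580; wc +0.410/-0.440 → slack +1.294/-2.051; half-tol=0.425, Σhalf²=0.587370
  -G: nom -9.300 → Σnom=-72.880; wc +0.480/-0.020 → slack +1.774/-2.071; half-tol=0.250, Σhalf²=0.649870
  +H: nom +10.100 → Σnom=-62.780; wc +0.158/-0.280 → slack +1.932/-2.351; half-tol=0.219, Σhalf²=0.697831
Nominal = -62.780. Worst-case = [-62.780 - 2.351, -62.780 + 1.932] = [-65.131, -60.848]. RSS = √0.697831 = 0.835.

nominal=-62.780 wc=[-65.131,-60.848] rss=0.835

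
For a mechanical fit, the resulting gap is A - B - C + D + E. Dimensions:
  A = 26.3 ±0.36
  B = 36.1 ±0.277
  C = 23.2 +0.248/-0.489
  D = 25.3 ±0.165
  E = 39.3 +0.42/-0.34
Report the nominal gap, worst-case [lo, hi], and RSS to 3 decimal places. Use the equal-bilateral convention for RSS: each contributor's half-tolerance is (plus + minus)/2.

nominal=31.600 wc=[30.210,33.311] rss=0.717

Stack each dimension's contribution:
  +A: nom +26.300 → Σnom=26.300; wc +0.360/-0.360 → slack +0.360/-0.360; half-tol=0.360, Σhalf²=0.129600
  -B: nom -36.100 → Σnom=-9.800; wc +0.277/-0.277 → slack +0.637/-0.637; half-tol=0.277, Σhalf²=0.206329
  -C: nom -23.200 → Σnom=-33.000; wc +0.489/-0.248 → slack +1.126/-0.885; half-tol=0.368, Σhalf²=0.342121
  +D: nom +25.300 → Σnom=-7.700; wc +0.165/-0.165 → slack +1.291/-1.050; half-tol=0.165, Σhalf²=0.369346
  +E: nom +39.300 → Σnom=31.600; wc +0.420/-0.340 → slack +1.711/-1.390; half-tol=0.380, Σhalf²=0.513746
Nominal = 31.600. Worst-case = [31.600 - 1.390, 31.600 + 1.711] = [30.210, 33.311]. RSS = √0.513746 = 0.717.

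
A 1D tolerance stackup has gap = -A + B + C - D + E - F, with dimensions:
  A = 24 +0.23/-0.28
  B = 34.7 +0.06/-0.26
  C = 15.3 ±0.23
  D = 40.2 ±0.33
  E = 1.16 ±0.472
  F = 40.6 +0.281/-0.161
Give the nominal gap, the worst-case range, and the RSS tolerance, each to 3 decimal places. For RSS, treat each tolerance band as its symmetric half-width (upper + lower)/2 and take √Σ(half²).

nominal=-53.640 wc=[-55.443,-52.107] rss=0.724

Stack each dimension's contribution:
  -A: nom -24.000 → Σnom=-24.000; wc +0.280/-0.230 → slack +0.280/-0.230; half-tol=0.255, Σhalf²=0.065025
  +B: nom +34.700 → Σnom=10.700; wc +0.060/-0.260 → slack +0.340/-0.490; half-tol=0.160, Σhalf²=0.090625
  +C: nom +15.300 → Σnom=26.000; wc +0.230/-0.230 → slack +0.570/-0.720; half-tol=0.230, Σhalf²=0.143525
  -D: nom -40.200 → Σnom=-14.200; wc +0.330/-0.330 → slack +0.900/-1.050; half-tol=0.330, Σhalf²=0.252425
  +E: nom +1.160 → Σnom=-13.040; wc +0.472/-0.472 → slack +1.372/-1.522; half-tol=0.472, Σhalf²=0.475209
  -F: nom -40.600 → Σnom=-53.640; wc +0.161/-0.281 → slack +1.533/-1.803; half-tol=0.221, Σhalf²=0.524050
Nominal = -53.640. Worst-case = [-53.640 - 1.803, -53.640 + 1.533] = [-55.443, -52.107]. RSS = √0.524050 = 0.724.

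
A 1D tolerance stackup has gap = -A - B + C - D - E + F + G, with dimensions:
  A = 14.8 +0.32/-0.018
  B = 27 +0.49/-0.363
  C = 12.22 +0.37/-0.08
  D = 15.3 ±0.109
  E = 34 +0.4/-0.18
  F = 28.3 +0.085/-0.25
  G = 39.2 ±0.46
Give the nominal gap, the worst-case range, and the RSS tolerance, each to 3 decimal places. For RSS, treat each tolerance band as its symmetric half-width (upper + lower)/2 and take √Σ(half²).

Stack each dimension's contribution:
  -A: nom -14.800 → Σnom=-14.800; wc +0.018/-0.320 → slack +0.018/-0.320; half-tol=0.169, Σhalf²=0.028561
  -B: nom -27.000 → Σnom=-41.800; wc +0.363/-0.490 → slack +0.381/-0.810; half-tol=0.426, Σhalf²=0.210463
  +C: nom +12.220 → Σnom=-29.580; wc +0.370/-0.080 → slack +0.751/-0.890; half-tol=0.225, Σhalf²=0.261088
  -D: nom -15.300 → Σnom=-44.880; wc +0.109/-0.109 → slack +0.860/-0.999; half-tol=0.109, Σhalf²=0.272969
  -E: nom -34.000 → Σnom=-78.880; wc +0.180/-0.400 → slack +1.040/-1.399; half-tol=0.290, Σhalf²=0.357069
  +F: nom +28.300 → Σnom=-50.580; wc +0.085/-0.250 → slack +1.125/-1.649; half-tol=0.168, Σhalf²=0.385126
  +G: nom +39.200 → Σnom=-11.380; wc +0.460/-0.460 → slack +1.585/-2.109; half-tol=0.460, Σhalf²=0.596726
Nominal = -11.380. Worst-case = [-11.380 - 2.109, -11.380 + 1.585] = [-13.489, -9.795]. RSS = √0.596726 = 0.772.

nominal=-11.380 wc=[-13.489,-9.795] rss=0.772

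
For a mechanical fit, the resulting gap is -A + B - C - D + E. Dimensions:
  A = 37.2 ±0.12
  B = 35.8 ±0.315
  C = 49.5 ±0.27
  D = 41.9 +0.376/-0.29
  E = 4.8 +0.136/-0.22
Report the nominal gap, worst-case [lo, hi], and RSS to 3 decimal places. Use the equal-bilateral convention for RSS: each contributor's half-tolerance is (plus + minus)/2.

Stack each dimension's contribution:
  -A: nom -37.200 → Σnom=-37.200; wc +0.120/-0.120 → slack +0.120/-0.120; half-tol=0.120, Σhalf²=0.014400
  +B: nom +35.800 → Σnom=-1.400; wc +0.315/-0.315 → slack +0.435/-0.435; half-tol=0.315, Σhalf²=0.113625
  -C: nom -49.500 → Σnom=-50.900; wc +0.270/-0.270 → slack +0.705/-0.705; half-tol=0.270, Σhalf²=0.186525
  -D: nom -41.900 → Σnom=-92.800; wc +0.290/-0.376 → slack +0.995/-1.081; half-tol=0.333, Σhalf²=0.297414
  +E: nom +4.800 → Σnom=-88.000; wc +0.136/-0.220 → slack +1.131/-1.301; half-tol=0.178, Σhalf²=0.329098
Nominal = -88.000. Worst-case = [-88.000 - 1.301, -88.000 + 1.131] = [-89.301, -86.869]. RSS = √0.329098 = 0.574.

nominal=-88.000 wc=[-89.301,-86.869] rss=0.574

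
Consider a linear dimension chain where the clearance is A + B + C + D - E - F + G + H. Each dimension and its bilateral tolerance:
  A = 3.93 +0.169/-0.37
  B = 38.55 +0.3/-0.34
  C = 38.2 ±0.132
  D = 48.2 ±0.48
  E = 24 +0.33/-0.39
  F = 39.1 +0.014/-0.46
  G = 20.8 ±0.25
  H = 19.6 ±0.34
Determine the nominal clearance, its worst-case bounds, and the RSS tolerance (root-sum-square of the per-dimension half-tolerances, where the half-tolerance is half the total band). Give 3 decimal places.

Stack each dimension's contribution:
  +A: nom +3.930 → Σnom=3.930; wc +0.169/-0.370 → slack +0.169/-0.370; half-tol=0.270, Σhalf²=0.072630
  +B: nom +38.550 → Σnom=42.480; wc +0.300/-0.340 → slack +0.469/-0.710; half-tol=0.320, Σhalf²=0.175030
  +C: nom +38.200 → Σnom=80.680; wc +0.132/-0.132 → slack +0.601/-0.842; half-tol=0.132, Σhalf²=0.192454
  +D: nom +48.200 → Σnom=128.880; wc +0.480/-0.480 → slack +1.081/-1.322; half-tol=0.480, Σhalf²=0.422854
  -E: nom -24.000 → Σnom=104.880; wc +0.390/-0.330 → slack +1.471/-1.652; half-tol=0.360, Σhalf²=0.552454
  -F: nom -39.100 → Σnom=65.780; wc +0.460/-0.014 → slack +1.931/-1.666; half-tol=0.237, Σhalf²=0.608623
  +G: nom +20.800 → Σnom=86.580; wc +0.250/-0.250 → slack +2.181/-1.916; half-tol=0.250, Σhalf²=0.671123
  +H: nom +19.600 → Σnom=106.180; wc +0.340/-0.340 → slack +2.521/-2.256; half-tol=0.340, Σhalf²=0.786723
Nominal = 106.180. Worst-case = [106.180 - 2.256, 106.180 + 2.521] = [103.924, 108.701]. RSS = √0.786723 = 0.887.

nominal=106.180 wc=[103.924,108.701] rss=0.887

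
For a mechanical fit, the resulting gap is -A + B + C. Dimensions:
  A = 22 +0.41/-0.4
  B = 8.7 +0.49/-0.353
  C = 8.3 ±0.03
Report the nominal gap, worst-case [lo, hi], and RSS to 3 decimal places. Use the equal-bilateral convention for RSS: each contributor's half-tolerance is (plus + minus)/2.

Stack each dimension's contribution:
  -A: nom -22.000 → Σnom=-22.000; wc +0.400/-0.410 → slack +0.400/-0.410; half-tol=0.405, Σhalf²=0.164025
  +B: nom +8.700 → Σnom=-13.300; wc +0.490/-0.353 → slack +0.890/-0.763; half-tol=0.421, Σhalf²=0.341687
  +C: nom +8.300 → Σnom=-5.000; wc +0.030/-0.030 → slack +0.920/-0.793; half-tol=0.030, Σhalf²=0.342587
Nominal = -5.000. Worst-case = [-5.000 - 0.793, -5.000 + 0.920] = [-5.793, -4.080]. RSS = √0.342587 = 0.585.

nominal=-5.000 wc=[-5.793,-4.080] rss=0.585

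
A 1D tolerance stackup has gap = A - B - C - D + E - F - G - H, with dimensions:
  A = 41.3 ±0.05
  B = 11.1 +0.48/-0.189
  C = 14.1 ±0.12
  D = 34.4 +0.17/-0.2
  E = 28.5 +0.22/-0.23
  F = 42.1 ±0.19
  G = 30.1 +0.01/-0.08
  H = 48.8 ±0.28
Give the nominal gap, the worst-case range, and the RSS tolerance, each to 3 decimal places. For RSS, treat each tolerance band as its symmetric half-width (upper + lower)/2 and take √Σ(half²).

Stack each dimension's contribution:
  +A: nom +41.300 → Σnom=41.300; wc +0.050/-0.050 → slack +0.050/-0.050; half-tol=0.050, Σhalf²=0.002500
  -B: nom -11.100 → Σnom=30.200; wc +0.189/-0.480 → slack +0.239/-0.530; half-tol=0.335, Σhalf²=0.114390
  -C: nom -14.100 → Σnom=16.100; wc +0.120/-0.120 → slack +0.359/-0.650; half-tol=0.120, Σhalf²=0.128790
  -D: nom -34.400 → Σnom=-18.300; wc +0.200/-0.170 → slack +0.559/-0.820; half-tol=0.185, Σhalf²=0.163015
  +E: nom +28.500 → Σnom=10.200; wc +0.220/-0.230 → slack +0.779/-1.050; half-tol=0.225, Σhalf²=0.213640
  -F: nom -42.100 → Σnom=-31.900; wc +0.190/-0.190 → slack +0.969/-1.240; half-tol=0.190, Σhalf²=0.249740
  -G: nom -30.100 → Σnom=-62.000; wc +0.080/-0.010 → slack +1.049/-1.250; half-tol=0.045, Σhalf²=0.251765
  -H: nom -48.800 → Σnom=-110.800; wc +0.280/-0.280 → slack +1.329/-1.530; half-tol=0.280, Σhalf²=0.330165
Nominal = -110.800. Worst-case = [-110.800 - 1.530, -110.800 + 1.329] = [-112.330, -109.471]. RSS = √0.330165 = 0.575.

nominal=-110.800 wc=[-112.330,-109.471] rss=0.575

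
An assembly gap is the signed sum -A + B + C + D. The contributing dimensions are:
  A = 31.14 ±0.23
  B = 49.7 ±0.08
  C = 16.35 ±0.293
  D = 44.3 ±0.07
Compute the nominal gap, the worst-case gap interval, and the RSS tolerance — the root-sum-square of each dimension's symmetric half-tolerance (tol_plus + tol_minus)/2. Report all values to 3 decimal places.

Stack each dimension's contribution:
  -A: nom -31.140 → Σnom=-31.140; wc +0.230/-0.230 → slack +0.230/-0.230; half-tol=0.230, Σhalf²=0.052900
  +B: nom +49.700 → Σnom=18.560; wc +0.080/-0.080 → slack +0.310/-0.310; half-tol=0.080, Σhalf²=0.059300
  +C: nom +16.350 → Σnom=34.910; wc +0.293/-0.293 → slack +0.603/-0.603; half-tol=0.293, Σhalf²=0.145149
  +D: nom +44.300 → Σnom=79.210; wc +0.070/-0.070 → slack +0.673/-0.673; half-tol=0.070, Σhalf²=0.150049
Nominal = 79.210. Worst-case = [79.210 - 0.673, 79.210 + 0.673] = [78.537, 79.883]. RSS = √0.150049 = 0.387.

nominal=79.210 wc=[78.537,79.883] rss=0.387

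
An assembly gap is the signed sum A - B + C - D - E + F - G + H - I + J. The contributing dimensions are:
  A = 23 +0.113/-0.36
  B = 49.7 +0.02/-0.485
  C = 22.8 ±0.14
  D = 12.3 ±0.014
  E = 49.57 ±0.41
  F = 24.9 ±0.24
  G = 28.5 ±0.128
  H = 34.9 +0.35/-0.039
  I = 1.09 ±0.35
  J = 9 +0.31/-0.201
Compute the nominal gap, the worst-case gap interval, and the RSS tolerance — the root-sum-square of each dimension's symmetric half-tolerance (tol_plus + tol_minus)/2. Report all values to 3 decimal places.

Stack each dimension's contribution:
  +A: nom +23.000 → Σnom=23.000; wc +0.113/-0.360 → slack +0.113/-0.360; half-tol=0.236, Σhalf²=0.055932
  -B: nom -49.700 → Σnom=-26.700; wc +0.485/-0.020 → slack +0.598/-0.380; half-tol=0.253, Σhalf²=0.119689
  +C: nom +22.800 → Σnom=-3.900; wc +0.140/-0.140 → slack +0.738/-0.520; half-tol=0.140, Σhalf²=0.139289
  -D: nom -12.300 → Σnom=-16.200; wc +0.014/-0.014 → slack +0.752/-0.534; half-tol=0.014, Σhalf²=0.139485
  -E: nom -49.570 → Σnom=-65.770; wc +0.410/-0.410 → slack +1.162/-0.944; half-tol=0.410, Σhalf²=0.307584
  +F: nom +24.900 → Σnom=-40.870; wc +0.240/-0.240 → slack +1.402/-1.184; half-tol=0.240, Σhalf²=0.365184
  -G: nom -28.500 → Σnom=-69.370; wc +0.128/-0.128 → slack +1.530/-1.312; half-tol=0.128, Σhalf²=0.381568
  +H: nom +34.900 → Σnom=-34.470; wc +0.350/-0.039 → slack +1.880/-1.351; half-tol=0.194, Σhalf²=0.419399
  -I: nom -1.090 → Σnom=-35.560; wc +0.350/-0.350 → slack +2.230/-1.701; half-tol=0.350, Σhalf²=0.541899
  +J: nom +9.000 → Σnom=-26.560; wc +0.310/-0.201 → slack +2.540/-1.902; half-tol=0.256, Σhalf²=0.607179
Nominal = -26.560. Worst-case = [-26.560 - 1.902, -26.560 + 2.540] = [-28.462, -24.020]. RSS = √0.607179 = 0.779.

nominal=-26.560 wc=[-28.462,-24.020] rss=0.779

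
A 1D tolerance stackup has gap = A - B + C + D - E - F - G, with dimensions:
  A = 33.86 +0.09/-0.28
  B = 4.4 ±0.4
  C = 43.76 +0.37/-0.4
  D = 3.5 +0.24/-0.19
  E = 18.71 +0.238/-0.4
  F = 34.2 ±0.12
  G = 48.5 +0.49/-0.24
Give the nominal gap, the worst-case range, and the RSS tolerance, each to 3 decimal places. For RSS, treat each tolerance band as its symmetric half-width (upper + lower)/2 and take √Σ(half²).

nominal=-24.690 wc=[-26.808,-22.830] rss=0.799

Stack each dimension's contribution:
  +A: nom +33.860 → Σnom=33.860; wc +0.090/-0.280 → slack +0.090/-0.280; half-tol=0.185, Σhalf²=0.034225
  -B: nom -4.400 → Σnom=29.460; wc +0.400/-0.400 → slack +0.490/-0.680; half-tol=0.400, Σhalf²=0.194225
  +C: nom +43.760 → Σnom=73.220; wc +0.370/-0.400 → slack +0.860/-1.080; half-tol=0.385, Σhalf²=0.342450
  +D: nom +3.500 → Σnom=76.720; wc +0.240/-0.190 → slack +1.100/-1.270; half-tol=0.215, Σhalf²=0.388675
  -E: nom -18.710 → Σnom=58.010; wc +0.400/-0.238 → slack +1.500/-1.508; half-tol=0.319, Σhalf²=0.490436
  -F: nom -34.200 → Σnom=23.810; wc +0.120/-0.120 → slack +1.620/-1.628; half-tol=0.120, Σhalf²=0.504836
  -G: nom -48.500 → Σnom=-24.690; wc +0.240/-0.490 → slack +1.860/-2.118; half-tol=0.365, Σhalf²=0.638061
Nominal = -24.690. Worst-case = [-24.690 - 2.118, -24.690 + 1.860] = [-26.808, -22.830]. RSS = √0.638061 = 0.799.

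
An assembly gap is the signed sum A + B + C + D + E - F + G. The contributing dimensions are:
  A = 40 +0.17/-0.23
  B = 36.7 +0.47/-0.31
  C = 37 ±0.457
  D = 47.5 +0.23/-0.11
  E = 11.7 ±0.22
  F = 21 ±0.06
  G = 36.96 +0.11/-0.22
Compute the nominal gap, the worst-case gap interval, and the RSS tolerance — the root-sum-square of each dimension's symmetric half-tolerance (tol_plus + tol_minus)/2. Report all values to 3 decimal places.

nominal=188.860 wc=[187.253,190.577] rss=0.713

Stack each dimension's contribution:
  +A: nom +40.000 → Σnom=40.000; wc +0.170/-0.230 → slack +0.170/-0.230; half-tol=0.200, Σhalf²=0.040000
  +B: nom +36.700 → Σnom=76.700; wc +0.470/-0.310 → slack +0.640/-0.540; half-tol=0.390, Σhalf²=0.192100
  +C: nom +37.000 → Σnom=113.700; wc +0.457/-0.457 → slack +1.097/-0.997; half-tol=0.457, Σhalf²=0.400949
  +D: nom +47.500 → Σnom=161.200; wc +0.230/-0.110 → slack +1.327/-1.107; half-tol=0.170, Σhalf²=0.429849
  +E: nom +11.700 → Σnom=172.900; wc +0.220/-0.220 → slack +1.547/-1.327; half-tol=0.220, Σhalf²=0.478249
  -F: nom -21.000 → Σnom=151.900; wc +0.060/-0.060 → slack +1.607/-1.387; half-tol=0.060, Σhalf²=0.481849
  +G: nom +36.960 → Σnom=188.860; wc +0.110/-0.220 → slack +1.717/-1.607; half-tol=0.165, Σhalf²=0.509074
Nominal = 188.860. Worst-case = [188.860 - 1.607, 188.860 + 1.717] = [187.253, 190.577]. RSS = √0.509074 = 0.713.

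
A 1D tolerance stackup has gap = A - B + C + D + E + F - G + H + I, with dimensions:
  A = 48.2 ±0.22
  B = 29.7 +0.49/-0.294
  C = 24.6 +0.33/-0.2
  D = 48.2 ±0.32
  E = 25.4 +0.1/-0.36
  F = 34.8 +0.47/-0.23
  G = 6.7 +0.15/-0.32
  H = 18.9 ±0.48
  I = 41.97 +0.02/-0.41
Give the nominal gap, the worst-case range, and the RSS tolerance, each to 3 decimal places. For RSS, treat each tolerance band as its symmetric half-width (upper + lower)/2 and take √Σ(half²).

nominal=205.670 wc=[202.810,208.224] rss=0.939

Stack each dimension's contribution:
  +A: nom +48.200 → Σnom=48.200; wc +0.220/-0.220 → slack +0.220/-0.220; half-tol=0.220, Σhalf²=0.048400
  -B: nom -29.700 → Σnom=18.500; wc +0.294/-0.490 → slack +0.514/-0.710; half-tol=0.392, Σhalf²=0.202064
  +C: nom +24.600 → Σnom=43.100; wc +0.330/-0.200 → slack +0.844/-0.910; half-tol=0.265, Σhalf²=0.272289
  +D: nom +48.200 → Σnom=91.300; wc +0.320/-0.320 → slack +1.164/-1.230; half-tol=0.320, Σhalf²=0.374689
  +E: nom +25.400 → Σnom=116.700; wc +0.100/-0.360 → slack +1.264/-1.590; half-tol=0.230, Σhalf²=0.427589
  +F: nom +34.800 → Σnom=151.500; wc +0.470/-0.230 → slack +1.734/-1.820; half-tol=0.350, Σhalf²=0.550089
  -G: nom -6.700 → Σnom=144.800; wc +0.320/-0.150 → slack +2.054/-1.970; half-tol=0.235, Σhalf²=0.605314
  +H: nom +18.900 → Σnom=163.700; wc +0.480/-0.480 → slack +2.534/-2.450; half-tol=0.480, Σhalf²=0.835714
  +I: nom +41.970 → Σnom=205.670; wc +0.020/-0.410 → slack +2.554/-2.860; half-tol=0.215, Σhalf²=0.881939
Nominal = 205.670. Worst-case = [205.670 - 2.860, 205.670 + 2.554] = [202.810, 208.224]. RSS = √0.881939 = 0.939.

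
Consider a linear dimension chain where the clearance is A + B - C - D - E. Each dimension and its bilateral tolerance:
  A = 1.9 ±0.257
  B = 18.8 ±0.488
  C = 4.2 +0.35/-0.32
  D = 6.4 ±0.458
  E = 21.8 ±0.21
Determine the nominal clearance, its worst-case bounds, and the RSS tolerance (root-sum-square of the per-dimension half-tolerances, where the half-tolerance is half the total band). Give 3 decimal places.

Stack each dimension's contribution:
  +A: nom +1.900 → Σnom=1.900; wc +0.257/-0.257 → slack +0.257/-0.257; half-tol=0.257, Σhalf²=0.066049
  +B: nom +18.800 → Σnom=20.700; wc +0.488/-0.488 → slack +0.745/-0.745; half-tol=0.488, Σhalf²=0.304193
  -C: nom -4.200 → Σnom=16.500; wc +0.320/-0.350 → slack +1.065/-1.095; half-tol=0.335, Σhalf²=0.416418
  -D: nom -6.400 → Σnom=10.100; wc +0.458/-0.458 → slack +1.523/-1.553; half-tol=0.458, Σhalf²=0.626182
  -E: nom -21.800 → Σnom=-11.700; wc +0.210/-0.210 → slack +1.733/-1.763; half-tol=0.210, Σhalf²=0.670282
Nominal = -11.700. Worst-case = [-11.700 - 1.763, -11.700 + 1.733] = [-13.463, -9.967]. RSS = √0.670282 = 0.819.

nominal=-11.700 wc=[-13.463,-9.967] rss=0.819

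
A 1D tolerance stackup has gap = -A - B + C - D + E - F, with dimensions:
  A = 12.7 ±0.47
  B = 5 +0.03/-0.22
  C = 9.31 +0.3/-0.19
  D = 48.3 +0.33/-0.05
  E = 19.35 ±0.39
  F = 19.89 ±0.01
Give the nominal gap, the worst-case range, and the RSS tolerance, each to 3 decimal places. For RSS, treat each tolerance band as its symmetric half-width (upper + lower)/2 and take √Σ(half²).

Stack each dimension's contribution:
  -A: nom -12.700 → Σnom=-12.700; wc +0.470/-0.470 → slack +0.470/-0.470; half-tol=0.470, Σhalf²=0.220900
  -B: nom -5.000 → Σnom=-17.700; wc +0.220/-0.030 → slack +0.690/-0.500; half-tol=0.125, Σhalf²=0.236525
  +C: nom +9.310 → Σnom=-8.390; wc +0.300/-0.190 → slack +0.990/-0.690; half-tol=0.245, Σhalf²=0.296550
  -D: nom -48.300 → Σnom=-56.690; wc +0.050/-0.330 → slack +1.040/-1.020; half-tol=0.190, Σhalf²=0.332650
  +E: nom +19.350 → Σnom=-37.340; wc +0.390/-0.390 → slack +1.430/-1.410; half-tol=0.390, Σhalf²=0.484750
  -F: nom -19.890 → Σnom=-57.230; wc +0.010/-0.010 → slack +1.440/-1.420; half-tol=0.010, Σhalf²=0.484850
Nominal = -57.230. Worst-case = [-57.230 - 1.420, -57.230 + 1.440] = [-58.650, -55.790]. RSS = √0.484850 = 0.696.

nominal=-57.230 wc=[-58.650,-55.790] rss=0.696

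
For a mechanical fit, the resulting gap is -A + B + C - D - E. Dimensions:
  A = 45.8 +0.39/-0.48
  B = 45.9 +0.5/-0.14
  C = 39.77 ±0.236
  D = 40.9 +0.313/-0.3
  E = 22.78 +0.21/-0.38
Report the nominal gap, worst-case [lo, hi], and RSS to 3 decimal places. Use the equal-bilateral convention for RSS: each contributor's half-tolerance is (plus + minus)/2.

Stack each dimension's contribution:
  -A: nom -45.800 → Σnom=-45.800; wc +0.480/-0.390 → slack +0.480/-0.390; half-tol=0.435, Σhalf²=0.189225
  +B: nom +45.900 → Σnom=0.100; wc +0.500/-0.140 → slack +0.980/-0.530; half-tol=0.320, Σhalf²=0.291625
  +C: nom +39.770 → Σnom=39.870; wc +0.236/-0.236 → slack +1.216/-0.766; half-tol=0.236, Σhalf²=0.347321
  -D: nom -40.900 → Σnom=-1.030; wc +0.300/-0.313 → slack +1.516/-1.079; half-tol=0.306, Σhalf²=0.441263
  -E: nom -22.780 → Σnom=-23.810; wc +0.380/-0.210 → slack +1.896/-1.289; half-tol=0.295, Σhalf²=0.528288
Nominal = -23.810. Worst-case = [-23.810 - 1.289, -23.810 + 1.896] = [-25.099, -21.914]. RSS = √0.528288 = 0.727.

nominal=-23.810 wc=[-25.099,-21.914] rss=0.727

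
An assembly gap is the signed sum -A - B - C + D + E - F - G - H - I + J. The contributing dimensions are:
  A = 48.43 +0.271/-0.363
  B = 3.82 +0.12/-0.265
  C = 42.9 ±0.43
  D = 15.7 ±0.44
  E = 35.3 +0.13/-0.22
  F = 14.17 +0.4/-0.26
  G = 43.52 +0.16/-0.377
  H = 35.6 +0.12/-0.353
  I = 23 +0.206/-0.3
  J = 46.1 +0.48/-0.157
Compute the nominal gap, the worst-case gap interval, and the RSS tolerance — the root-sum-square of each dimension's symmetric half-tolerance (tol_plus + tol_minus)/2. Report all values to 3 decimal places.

nominal=-114.340 wc=[-116.864,-110.942] rss=0.974

Stack each dimension's contribution:
  -A: nom -48.430 → Σnom=-48.430; wc +0.363/-0.271 → slack +0.363/-0.271; half-tol=0.317, Σhalf²=0.100489
  -B: nom -3.820 → Σnom=-52.250; wc +0.265/-0.120 → slack +0.628/-0.391; half-tol=0.193, Σhalf²=0.137545
  -C: nom -42.900 → Σnom=-95.150; wc +0.430/-0.430 → slack +1.058/-0.821; half-tol=0.430, Σhalf²=0.322445
  +D: nom +15.700 → Σnom=-79.450; wc +0.440/-0.440 → slack +1.498/-1.261; half-tol=0.440, Σhalf²=0.516045
  +E: nom +35.300 → Σnom=-44.150; wc +0.130/-0.220 → slack +1.628/-1.481; half-tol=0.175, Σhalf²=0.546670
  -F: nom -14.170 → Σnom=-58.320; wc +0.260/-0.400 → slack +1.888/-1.881; half-tol=0.330, Σhalf²=0.655570
  -G: nom -43.520 → Σnom=-101.840; wc +0.377/-0.160 → slack +2.265/-2.041; half-tol=0.269, Σhalf²=0.727662
  -H: nom -35.600 → Σnom=-137.440; wc +0.353/-0.120 → slack +2.618/-2.161; half-tol=0.236, Σhalf²=0.783595
  -I: nom -23.000 → Σnom=-160.440; wc +0.300/-0.206 → slack +2.918/-2.367; half-tol=0.253, Σhalf²=0.847604
  +J: nom +46.100 → Σnom=-114.340; wc +0.480/-0.157 → slack +3.398/-2.524; half-tol=0.319, Σhalf²=0.949046
Nominal = -114.340. Worst-case = [-114.340 - 2.524, -114.340 + 3.398] = [-116.864, -110.942]. RSS = √0.949046 = 0.974.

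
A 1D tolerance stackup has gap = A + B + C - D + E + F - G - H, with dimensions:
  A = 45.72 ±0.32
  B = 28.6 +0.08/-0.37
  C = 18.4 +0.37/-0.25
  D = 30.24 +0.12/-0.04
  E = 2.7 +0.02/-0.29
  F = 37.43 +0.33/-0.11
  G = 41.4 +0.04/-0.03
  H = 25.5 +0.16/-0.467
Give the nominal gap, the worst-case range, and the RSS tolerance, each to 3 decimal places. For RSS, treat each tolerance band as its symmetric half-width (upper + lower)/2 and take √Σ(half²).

Stack each dimension's contribution:
  +A: nom +45.720 → Σnom=45.720; wc +0.320/-0.320 → slack +0.320/-0.320; half-tol=0.320, Σhalf²=0.102400
  +B: nom +28.600 → Σnom=74.320; wc +0.080/-0.370 → slack +0.400/-0.690; half-tol=0.225, Σhalf²=0.153025
  +C: nom +18.400 → Σnom=92.720; wc +0.370/-0.250 → slack +0.770/-0.940; half-tol=0.310, Σhalf²=0.249125
  -D: nom -30.240 → Σnom=62.480; wc +0.040/-0.120 → slack +0.810/-1.060; half-tol=0.080, Σhalf²=0.255525
  +E: nom +2.700 → Σnom=65.180; wc +0.020/-0.290 → slack +0.830/-1.350; half-tol=0.155, Σhalf²=0.279550
  +F: nom +37.430 → Σnom=102.610; wc +0.330/-0.110 → slack +1.160/-1.460; half-tol=0.220, Σhalf²=0.327950
  -G: nom -41.400 → Σnom=61.210; wc +0.030/-0.040 → slack +1.190/-1.500; half-tol=0.035, Σhalf²=0.329175
  -H: nom -25.500 → Σnom=35.710; wc +0.467/-0.160 → slack +1.657/-1.660; half-tol=0.314, Σhalf²=0.427457
Nominal = 35.710. Worst-case = [35.710 - 1.660, 35.710 + 1.657] = [34.050, 37.367]. RSS = √0.427457 = 0.654.

nominal=35.710 wc=[34.050,37.367] rss=0.654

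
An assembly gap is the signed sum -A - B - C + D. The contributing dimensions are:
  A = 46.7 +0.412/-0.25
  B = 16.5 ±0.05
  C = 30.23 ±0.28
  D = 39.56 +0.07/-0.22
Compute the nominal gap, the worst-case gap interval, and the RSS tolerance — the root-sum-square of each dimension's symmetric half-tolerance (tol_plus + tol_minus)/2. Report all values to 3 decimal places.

Stack each dimension's contribution:
  -A: nom -46.700 → Σnom=-46.700; wc +0.250/-0.412 → slack +0.250/-0.412; half-tol=0.331, Σhalf²=0.109561
  -B: nom -16.500 → Σnom=-63.200; wc +0.050/-0.050 → slack +0.300/-0.462; half-tol=0.050, Σhalf²=0.112061
  -C: nom -30.230 → Σnom=-93.430; wc +0.280/-0.280 → slack +0.580/-0.742; half-tol=0.280, Σhalf²=0.190461
  +D: nom +39.560 → Σnom=-53.870; wc +0.070/-0.220 → slack +0.650/-0.962; half-tol=0.145, Σhalf²=0.211486
Nominal = -53.870. Worst-case = [-53.870 - 0.962, -53.870 + 0.650] = [-54.832, -53.220]. RSS = √0.211486 = 0.460.

nominal=-53.870 wc=[-54.832,-53.220] rss=0.460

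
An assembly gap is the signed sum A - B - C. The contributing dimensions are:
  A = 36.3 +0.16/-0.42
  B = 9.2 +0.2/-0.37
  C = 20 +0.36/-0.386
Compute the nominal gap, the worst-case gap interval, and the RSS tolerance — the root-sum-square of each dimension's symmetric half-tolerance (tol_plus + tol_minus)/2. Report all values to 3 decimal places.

Stack each dimension's contribution:
  +A: nom +36.300 → Σnom=36.300; wc +0.160/-0.420 → slack +0.160/-0.420; half-tol=0.290, Σhalf²=0.084100
  -B: nom -9.200 → Σnom=27.100; wc +0.370/-0.200 → slack +0.530/-0.620; half-tol=0.285, Σhalf²=0.165325
  -C: nom -20.000 → Σnom=7.100; wc +0.386/-0.360 → slack +0.916/-0.980; half-tol=0.373, Σhalf²=0.304454
Nominal = 7.100. Worst-case = [7.100 - 0.980, 7.100 + 0.916] = [6.120, 8.016]. RSS = √0.304454 = 0.552.

nominal=7.100 wc=[6.120,8.016] rss=0.552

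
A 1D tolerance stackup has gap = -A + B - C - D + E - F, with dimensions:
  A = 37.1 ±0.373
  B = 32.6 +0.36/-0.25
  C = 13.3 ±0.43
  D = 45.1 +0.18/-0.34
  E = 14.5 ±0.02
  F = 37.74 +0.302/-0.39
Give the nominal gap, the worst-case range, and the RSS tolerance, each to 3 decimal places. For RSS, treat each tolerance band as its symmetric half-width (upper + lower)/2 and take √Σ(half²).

Stack each dimension's contribution:
  -A: nom -37.100 → Σnom=-37.100; wc +0.373/-0.373 → slack +0.373/-0.373; half-tol=0.373, Σhalf²=0.139129
  +B: nom +32.600 → Σnom=-4.500; wc +0.360/-0.250 → slack +0.733/-0.623; half-tol=0.305, Σhalf²=0.232154
  -C: nom -13.300 → Σnom=-17.800; wc +0.430/-0.430 → slack +1.163/-1.053; half-tol=0.430, Σhalf²=0.417054
  -D: nom -45.100 → Σnom=-62.900; wc +0.340/-0.180 → slack +1.503/-1.233; half-tol=0.260, Σhalf²=0.484654
  +E: nom +14.500 → Σnom=-48.400; wc +0.020/-0.020 → slack +1.523/-1.253; half-tol=0.020, Σhalf²=0.485054
  -F: nom -37.740 → Σnom=-86.140; wc +0.390/-0.302 → slack +1.913/-1.555; half-tol=0.346, Σhalf²=0.604770
Nominal = -86.140. Worst-case = [-86.140 - 1.555, -86.140 + 1.913] = [-87.695, -84.227]. RSS = √0.604770 = 0.778.

nominal=-86.140 wc=[-87.695,-84.227] rss=0.778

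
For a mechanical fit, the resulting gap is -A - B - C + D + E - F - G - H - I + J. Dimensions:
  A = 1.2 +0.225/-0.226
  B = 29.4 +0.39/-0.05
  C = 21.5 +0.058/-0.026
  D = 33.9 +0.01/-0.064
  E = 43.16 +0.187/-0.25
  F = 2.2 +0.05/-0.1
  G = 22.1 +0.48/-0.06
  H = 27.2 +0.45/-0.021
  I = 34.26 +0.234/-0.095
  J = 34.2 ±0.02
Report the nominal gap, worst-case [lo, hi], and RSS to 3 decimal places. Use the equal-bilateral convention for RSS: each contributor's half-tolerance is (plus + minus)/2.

nominal=-26.600 wc=[-28.821,-25.805] rss=0.558

Stack each dimension's contribution:
  -A: nom -1.200 → Σnom=-1.200; wc +0.226/-0.225 → slack +0.226/-0.225; half-tol=0.226, Σhalf²=0.050850
  -B: nom -29.400 → Σnom=-30.600; wc +0.050/-0.390 → slack +0.276/-0.615; half-tol=0.220, Σhalf²=0.099250
  -C: nom -21.500 → Σnom=-52.100; wc +0.026/-0.058 → slack +0.302/-0.673; half-tol=0.042, Σhalf²=0.101014
  +D: nom +33.900 → Σnom=-18.200; wc +0.010/-0.064 → slack +0.312/-0.737; half-tol=0.037, Σhalf²=0.102383
  +E: nom +43.160 → Σnom=24.960; wc +0.187/-0.250 → slack +0.499/-0.987; half-tol=0.218, Σhalf²=0.150125
  -F: nom -2.200 → Σnom=22.760; wc +0.100/-0.050 → slack +0.599/-1.037; half-tol=0.075, Σhalf²=0.155750
  -G: nom -22.100 → Σnom=0.660; wc +0.060/-0.480 → slack +0.659/-1.517; half-tol=0.270, Σhalf²=0.228650
  -H: nom -27.200 → Σnom=-26.540; wc +0.021/-0.450 → slack +0.680/-1.967; half-tol=0.236, Σhalf²=0.284111
  -I: nom -34.260 → Σnom=-60.800; wc +0.095/-0.234 → slack +0.775/-2.201; half-tol=0.165, Σhalf²=0.311171
  +J: nom +34.200 → Σnom=-26.600; wc +0.020/-0.020 → slack +0.795/-2.221; half-tol=0.020, Σhalf²=0.311571
Nominal = -26.600. Worst-case = [-26.600 - 2.221, -26.600 + 0.795] = [-28.821, -25.805]. RSS = √0.311571 = 0.558.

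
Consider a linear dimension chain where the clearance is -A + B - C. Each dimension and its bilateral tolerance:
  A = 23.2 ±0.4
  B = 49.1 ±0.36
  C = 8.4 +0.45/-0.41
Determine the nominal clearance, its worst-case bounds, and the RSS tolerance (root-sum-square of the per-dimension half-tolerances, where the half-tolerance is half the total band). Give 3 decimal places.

nominal=17.500 wc=[16.290,18.670] rss=0.689

Stack each dimension's contribution:
  -A: nom -23.200 → Σnom=-23.200; wc +0.400/-0.400 → slack +0.400/-0.400; half-tol=0.400, Σhalf²=0.160000
  +B: nom +49.100 → Σnom=25.900; wc +0.360/-0.360 → slack +0.760/-0.760; half-tol=0.360, Σhalf²=0.289600
  -C: nom -8.400 → Σnom=17.500; wc +0.410/-0.450 → slack +1.170/-1.210; half-tol=0.430, Σhalf²=0.474500
Nominal = 17.500. Worst-case = [17.500 - 1.210, 17.500 + 1.170] = [16.290, 18.670]. RSS = √0.474500 = 0.689.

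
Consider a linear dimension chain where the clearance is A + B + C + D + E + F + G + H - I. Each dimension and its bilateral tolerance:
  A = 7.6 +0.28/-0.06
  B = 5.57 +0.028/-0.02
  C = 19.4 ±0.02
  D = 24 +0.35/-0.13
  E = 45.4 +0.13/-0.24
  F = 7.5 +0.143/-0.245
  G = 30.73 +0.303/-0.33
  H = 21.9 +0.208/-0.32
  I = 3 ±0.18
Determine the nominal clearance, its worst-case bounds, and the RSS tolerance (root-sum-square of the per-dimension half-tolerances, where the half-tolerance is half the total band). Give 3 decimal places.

Stack each dimension's contribution:
  +A: nom +7.600 → Σnom=7.600; wc +0.280/-0.060 → slack +0.280/-0.060; half-tol=0.170, Σhalf²=0.028900
  +B: nom +5.570 → Σnom=13.170; wc +0.028/-0.020 → slack +0.308/-0.080; half-tol=0.024, Σhalf²=0.029476
  +C: nom +19.400 → Σnom=32.570; wc +0.020/-0.020 → slack +0.328/-0.100; half-tol=0.020, Σhalf²=0.029876
  +D: nom +24.000 → Σnom=56.570; wc +0.350/-0.130 → slack +0.678/-0.230; half-tol=0.240, Σhalf²=0.087476
  +E: nom +45.400 → Σnom=101.970; wc +0.130/-0.240 → slack +0.808/-0.470; half-tol=0.185, Σhalf²=0.121701
  +F: nom +7.500 → Σnom=109.470; wc +0.143/-0.245 → slack +0.951/-0.715; half-tol=0.194, Σhalf²=0.159337
  +G: nom +30.730 → Σnom=140.200; wc +0.303/-0.330 → slack +1.254/-1.045; half-tol=0.317, Σhalf²=0.259509
  +H: nom +21.900 → Σnom=162.100; wc +0.208/-0.320 → slack +1.462/-1.365; half-tol=0.264, Σhalf²=0.329205
  -I: nom -3.000 → Σnom=159.100; wc +0.180/-0.180 → slack +1.642/-1.545; half-tol=0.180, Σhalf²=0.361605
Nominal = 159.100. Worst-case = [159.100 - 1.545, 159.100 + 1.642] = [157.555, 160.742]. RSS = √0.361605 = 0.601.

nominal=159.100 wc=[157.555,160.742] rss=0.601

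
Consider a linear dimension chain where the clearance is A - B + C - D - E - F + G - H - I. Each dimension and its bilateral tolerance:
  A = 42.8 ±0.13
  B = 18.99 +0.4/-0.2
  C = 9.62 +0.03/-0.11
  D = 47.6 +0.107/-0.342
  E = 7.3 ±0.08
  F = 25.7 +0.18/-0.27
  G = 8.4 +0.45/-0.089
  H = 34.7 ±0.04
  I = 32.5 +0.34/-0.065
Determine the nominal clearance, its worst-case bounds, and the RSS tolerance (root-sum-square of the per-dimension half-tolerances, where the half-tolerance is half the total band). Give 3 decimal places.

Stack each dimension's contribution:
  +A: nom +42.800 → Σnom=42.800; wc +0.130/-0.130 → slack +0.130/-0.130; half-tol=0.130, Σhalf²=0.016900
  -B: nom -18.990 → Σnom=23.810; wc +0.200/-0.400 → slack +0.330/-0.530; half-tol=0.300, Σhalf²=0.106900
  +C: nom +9.620 → Σnom=33.430; wc +0.030/-0.110 → slack +0.360/-0.640; half-tol=0.070, Σhalf²=0.111800
  -D: nom -47.600 → Σnom=-14.170; wc +0.342/-0.107 → slack +0.702/-0.747; half-tol=0.225, Σhalf²=0.162200
  -E: nom -7.300 → Σnom=-21.470; wc +0.080/-0.080 → slack +0.782/-0.827; half-tol=0.080, Σhalf²=0.168600
  -F: nom -25.700 → Σnom=-47.170; wc +0.270/-0.180 → slack +1.052/-1.007; half-tol=0.225, Σhalf²=0.219225
  +G: nom +8.400 → Σnom=-38.770; wc +0.450/-0.089 → slack +1.502/-1.096; half-tol=0.270, Σhalf²=0.291856
  -H: nom -34.700 → Σnom=-73.470; wc +0.040/-0.040 → slack +1.542/-1.136; half-tol=0.040, Σhalf²=0.293456
  -I: nom -32.500 → Σnom=-105.970; wc +0.065/-0.340 → slack +1.607/-1.476; half-tol=0.203, Σhalf²=0.334462
Nominal = -105.970. Worst-case = [-105.970 - 1.476, -105.970 + 1.607] = [-107.446, -104.363]. RSS = √0.334462 = 0.578.

nominal=-105.970 wc=[-107.446,-104.363] rss=0.578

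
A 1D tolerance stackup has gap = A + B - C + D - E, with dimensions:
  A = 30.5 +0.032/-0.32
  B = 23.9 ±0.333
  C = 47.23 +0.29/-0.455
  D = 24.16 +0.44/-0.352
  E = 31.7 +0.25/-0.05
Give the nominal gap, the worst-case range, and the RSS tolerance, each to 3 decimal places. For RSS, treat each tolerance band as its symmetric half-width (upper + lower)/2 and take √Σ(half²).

Stack each dimension's contribution:
  +A: nom +30.500 → Σnom=30.500; wc +0.032/-0.320 → slack +0.032/-0.320; half-tol=0.176, Σhalf²=0.030976
  +B: nom +23.900 → Σnom=54.400; wc +0.333/-0.333 → slack +0.365/-0.653; half-tol=0.333, Σhalf²=0.141865
  -C: nom -47.230 → Σnom=7.170; wc +0.455/-0.290 → slack +0.820/-0.943; half-tol=0.372, Σhalf²=0.280621
  +D: nom +24.160 → Σnom=31.330; wc +0.440/-0.352 → slack +1.260/-1.295; half-tol=0.396, Σhalf²=0.437437
  -E: nom -31.700 → Σnom=-0.370; wc +0.050/-0.250 → slack +1.310/-1.545; half-tol=0.150, Σhalf²=0.459937
Nominal = -0.370. Worst-case = [-0.370 - 1.545, -0.370 + 1.310] = [-1.915, 0.940]. RSS = √0.459937 = 0.678.

nominal=-0.370 wc=[-1.915,0.940] rss=0.678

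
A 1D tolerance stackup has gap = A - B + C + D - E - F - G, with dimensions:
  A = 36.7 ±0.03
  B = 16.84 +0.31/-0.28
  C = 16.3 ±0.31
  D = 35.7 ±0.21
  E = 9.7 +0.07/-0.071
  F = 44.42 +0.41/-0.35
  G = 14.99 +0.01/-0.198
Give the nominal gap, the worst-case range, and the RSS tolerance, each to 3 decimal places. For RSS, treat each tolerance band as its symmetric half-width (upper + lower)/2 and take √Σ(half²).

nominal=2.750 wc=[1.400,4.199] rss=0.623

Stack each dimension's contribution:
  +A: nom +36.700 → Σnom=36.700; wc +0.030/-0.030 → slack +0.030/-0.030; half-tol=0.030, Σhalf²=0.000900
  -B: nom -16.840 → Σnom=19.860; wc +0.280/-0.310 → slack +0.310/-0.340; half-tol=0.295, Σhalf²=0.087925
  +C: nom +16.300 → Σnom=36.160; wc +0.310/-0.310 → slack +0.620/-0.650; half-tol=0.310, Σhalf²=0.184025
  +D: nom +35.700 → Σnom=71.860; wc +0.210/-0.210 → slack +0.830/-0.860; half-tol=0.210, Σhalf²=0.228125
  -E: nom -9.700 → Σnom=62.160; wc +0.071/-0.070 → slack +0.901/-0.930; half-tol=0.071, Σhalf²=0.233095
  -F: nom -44.420 → Σnom=17.740; wc +0.350/-0.410 → slack +1.251/-1.340; half-tol=0.380, Σhalf²=0.377495
  -G: nom -14.990 → Σnom=2.750; wc +0.198/-0.010 → slack +1.449/-1.350; half-tol=0.104, Σhalf²=0.388311
Nominal = 2.750. Worst-case = [2.750 - 1.350, 2.750 + 1.449] = [1.400, 4.199]. RSS = √0.388311 = 0.623.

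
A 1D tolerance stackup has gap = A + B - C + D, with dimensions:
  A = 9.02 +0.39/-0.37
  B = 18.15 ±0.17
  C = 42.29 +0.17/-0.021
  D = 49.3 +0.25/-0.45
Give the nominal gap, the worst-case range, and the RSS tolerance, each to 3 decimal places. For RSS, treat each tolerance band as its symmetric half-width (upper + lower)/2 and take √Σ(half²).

Stack each dimension's contribution:
  +A: nom +9.020 → Σnom=9.020; wc +0.390/-0.370 → slack +0.390/-0.370; half-tol=0.380, Σhalf²=0.144400
  +B: nom +18.150 → Σnom=27.170; wc +0.170/-0.170 → slack +0.560/-0.540; half-tol=0.170, Σhalf²=0.173300
  -C: nom -42.290 → Σnom=-15.120; wc +0.021/-0.170 → slack +0.581/-0.710; half-tol=0.096, Σhalf²=0.182420
  +D: nom +49.300 → Σnom=34.180; wc +0.250/-0.450 → slack +0.831/-1.160; half-tol=0.350, Σhalf²=0.304920
Nominal = 34.180. Worst-case = [34.180 - 1.160, 34.180 + 0.831] = [33.020, 35.011]. RSS = √0.304920 = 0.552.

nominal=34.180 wc=[33.020,35.011] rss=0.552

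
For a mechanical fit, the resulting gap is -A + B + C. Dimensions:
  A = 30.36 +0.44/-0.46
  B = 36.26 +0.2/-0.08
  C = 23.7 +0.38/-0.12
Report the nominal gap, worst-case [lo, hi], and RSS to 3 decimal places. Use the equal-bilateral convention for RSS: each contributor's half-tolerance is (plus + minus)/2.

nominal=29.600 wc=[28.960,30.640] rss=0.533

Stack each dimension's contribution:
  -A: nom -30.360 → Σnom=-30.360; wc +0.460/-0.440 → slack +0.460/-0.440; half-tol=0.450, Σhalf²=0.202500
  +B: nom +36.260 → Σnom=5.900; wc +0.200/-0.080 → slack +0.660/-0.520; half-tol=0.140, Σhalf²=0.222100
  +C: nom +23.700 → Σnom=29.600; wc +0.380/-0.120 → slack +1.040/-0.640; half-tol=0.250, Σhalf²=0.284600
Nominal = 29.600. Worst-case = [29.600 - 0.640, 29.600 + 1.040] = [28.960, 30.640]. RSS = √0.284600 = 0.533.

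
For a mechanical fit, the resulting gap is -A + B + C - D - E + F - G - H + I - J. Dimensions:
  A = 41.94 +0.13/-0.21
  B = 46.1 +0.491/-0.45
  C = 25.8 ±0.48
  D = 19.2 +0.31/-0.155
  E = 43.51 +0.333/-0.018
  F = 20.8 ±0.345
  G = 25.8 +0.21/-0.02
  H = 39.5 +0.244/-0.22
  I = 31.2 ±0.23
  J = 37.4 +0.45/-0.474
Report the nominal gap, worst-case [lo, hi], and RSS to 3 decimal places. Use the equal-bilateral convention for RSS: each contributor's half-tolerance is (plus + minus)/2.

Stack each dimension's contribution:
  -A: nom -41.940 → Σnom=-41.940; wc +0.210/-0.130 → slack +0.210/-0.130; half-tol=0.170, Σhalf²=0.028900
  +B: nom +46.100 → Σnom=4.160; wc +0.491/-0.450 → slack +0.701/-0.580; half-tol=0.471, Σhalf²=0.250270
  +C: nom +25.800 → Σnom=29.960; wc +0.480/-0.480 → slack +1.181/-1.060; half-tol=0.480, Σhalf²=0.480670
  -D: nom -19.200 → Σnom=10.760; wc +0.155/-0.310 → slack +1.336/-1.370; half-tol=0.232, Σhalf²=0.534726
  -E: nom -43.510 → Σnom=-32.750; wc +0.018/-0.333 → slack +1.354/-1.703; half-tol=0.176, Σhalf²=0.565527
  +F: nom +20.800 → Σnom=-11.950; wc +0.345/-0.345 → slack +1.699/-2.048; half-tol=0.345, Σhalf²=0.684552
  -G: nom -25.800 → Σnom=-37.750; wc +0.020/-0.210 → slack +1.719/-2.258; half-tol=0.115, Σhalf²=0.697777
  -H: nom -39.500 → Σnom=-77.250; wc +0.220/-0.244 → slack +1.939/-2.502; half-tol=0.232, Σhalf²=0.751601
  +I: nom +31.200 → Σnom=-46.050; wc +0.230/-0.230 → slack +2.169/-2.732; half-tol=0.230, Σhalf²=0.804501
  -J: nom -37.400 → Σnom=-83.450; wc +0.474/-0.450 → slack +2.643/-3.182; half-tol=0.462, Σhalf²=1.017945
Nominal = -83.450. Worst-case = [-83.450 - 3.182, -83.450 + 2.643] = [-86.632, -80.807]. RSS = √1.017945 = 1.009.

nominal=-83.450 wc=[-86.632,-80.807] rss=1.009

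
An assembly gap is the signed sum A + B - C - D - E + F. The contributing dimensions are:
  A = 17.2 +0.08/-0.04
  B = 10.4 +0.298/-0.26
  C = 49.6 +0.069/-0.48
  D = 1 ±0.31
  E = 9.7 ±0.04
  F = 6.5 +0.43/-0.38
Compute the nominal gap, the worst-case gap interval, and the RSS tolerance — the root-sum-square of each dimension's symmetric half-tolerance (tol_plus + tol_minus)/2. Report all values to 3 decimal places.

nominal=-26.200 wc=[-27.299,-24.562] rss=0.647

Stack each dimension's contribution:
  +A: nom +17.200 → Σnom=17.200; wc +0.080/-0.040 → slack +0.080/-0.040; half-tol=0.060, Σhalf²=0.003600
  +B: nom +10.400 → Σnom=27.600; wc +0.298/-0.260 → slack +0.378/-0.300; half-tol=0.279, Σhalf²=0.081441
  -C: nom -49.600 → Σnom=-22.000; wc +0.480/-0.069 → slack +0.858/-0.369; half-tol=0.274, Σhalf²=0.156791
  -D: nom -1.000 → Σnom=-23.000; wc +0.310/-0.310 → slack +1.168/-0.679; half-tol=0.310, Σhalf²=0.252891
  -E: nom -9.700 → Σnom=-32.700; wc +0.040/-0.040 → slack +1.208/-0.719; half-tol=0.040, Σhalf²=0.254491
  +F: nom +6.500 → Σnom=-26.200; wc +0.430/-0.380 → slack +1.638/-1.099; half-tol=0.405, Σhalf²=0.418516
Nominal = -26.200. Worst-case = [-26.200 - 1.099, -26.200 + 1.638] = [-27.299, -24.562]. RSS = √0.418516 = 0.647.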